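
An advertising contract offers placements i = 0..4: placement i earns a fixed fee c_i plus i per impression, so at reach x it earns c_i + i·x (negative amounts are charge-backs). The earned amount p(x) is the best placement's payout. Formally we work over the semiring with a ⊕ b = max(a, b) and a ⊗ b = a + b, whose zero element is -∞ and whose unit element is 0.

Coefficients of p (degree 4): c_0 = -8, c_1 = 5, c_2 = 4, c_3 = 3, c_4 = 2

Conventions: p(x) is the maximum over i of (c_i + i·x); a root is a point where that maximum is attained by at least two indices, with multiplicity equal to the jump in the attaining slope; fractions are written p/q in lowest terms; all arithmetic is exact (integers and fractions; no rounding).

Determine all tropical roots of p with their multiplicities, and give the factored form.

hull edge (i=0, c=-8) to (i=1, c=5): slope 13, span 1
hull edge (i=1, c=5) to (i=4, c=2): slope -1, span 3
Factored form: p(x) = 2 ⊗ (x ⊕ (-13)) ⊗ (x ⊕ 1) ⊗ (x ⊕ 1) ⊗ (x ⊕ 1)
Answer: roots = -13 (mult 1), 1 (mult 3)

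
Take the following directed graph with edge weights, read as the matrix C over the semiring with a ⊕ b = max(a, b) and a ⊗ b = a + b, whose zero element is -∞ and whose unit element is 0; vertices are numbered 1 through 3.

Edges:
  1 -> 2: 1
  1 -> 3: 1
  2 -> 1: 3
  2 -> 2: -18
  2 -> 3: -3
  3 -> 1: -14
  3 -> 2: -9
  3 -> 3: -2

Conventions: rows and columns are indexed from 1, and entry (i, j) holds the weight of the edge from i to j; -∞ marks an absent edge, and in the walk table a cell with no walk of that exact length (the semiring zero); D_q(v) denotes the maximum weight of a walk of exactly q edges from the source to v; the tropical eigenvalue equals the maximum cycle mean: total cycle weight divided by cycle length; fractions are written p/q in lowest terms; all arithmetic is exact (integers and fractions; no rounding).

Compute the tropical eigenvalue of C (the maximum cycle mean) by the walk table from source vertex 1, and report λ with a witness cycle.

q=0: [0, -∞, -∞]
q=1: [-∞, 1, 1]
q=2: [4, -8, -1]
q=3: [-5, 5, 5]
Optimal cycle mean attained by: cycle 1->2->1, total 1 + 3, length 2.
Answer: λ = 2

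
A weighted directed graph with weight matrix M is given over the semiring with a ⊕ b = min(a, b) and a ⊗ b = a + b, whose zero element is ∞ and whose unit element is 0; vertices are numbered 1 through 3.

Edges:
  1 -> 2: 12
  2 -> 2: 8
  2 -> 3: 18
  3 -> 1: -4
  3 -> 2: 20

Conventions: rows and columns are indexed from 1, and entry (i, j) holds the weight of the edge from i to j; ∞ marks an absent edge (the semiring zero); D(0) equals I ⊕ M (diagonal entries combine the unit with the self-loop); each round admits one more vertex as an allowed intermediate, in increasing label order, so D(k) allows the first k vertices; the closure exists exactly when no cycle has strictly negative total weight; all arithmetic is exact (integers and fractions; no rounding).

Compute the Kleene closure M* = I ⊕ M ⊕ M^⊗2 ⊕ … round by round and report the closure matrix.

D(0):
  [0, 12, ∞]
  [∞, 0, 18]
  [-4, 20, 0]
D(1):
  [0, 12, ∞]
  [∞, 0, 18]
  [-4, 8, 0]
D(2):
  [0, 12, 30]
  [∞, 0, 18]
  [-4, 8, 0]
D(3):
  [0, 12, 30]
  [14, 0, 18]
  [-4, 8, 0]
Answer: M* = [[0, 12, 30], [14, 0, 18], [-4, 8, 0]]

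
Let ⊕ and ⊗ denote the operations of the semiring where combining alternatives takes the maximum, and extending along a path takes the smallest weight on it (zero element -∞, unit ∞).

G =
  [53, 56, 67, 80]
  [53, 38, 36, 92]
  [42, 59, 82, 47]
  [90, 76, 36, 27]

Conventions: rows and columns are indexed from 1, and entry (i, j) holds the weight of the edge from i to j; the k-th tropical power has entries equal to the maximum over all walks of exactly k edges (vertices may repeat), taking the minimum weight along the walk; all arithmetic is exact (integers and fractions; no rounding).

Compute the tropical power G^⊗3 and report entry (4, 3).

G^⊗2:
  [80, 76, 67, 56]
  [90, 76, 53, 53]
  [53, 59, 82, 59]
  [53, 56, 67, 80]
G^⊗3:
  [56, 59, 67, 80]
  [53, 56, 67, 80]
  [59, 59, 82, 59]
  [80, 76, 67, 56]
Key observation: the optimum is the walk 4->1->3->3, with weight 90 min 67 min 82 = 67.
Optimal value attained by: walk 4->1->3->3.
Answer: (G^⊗3)[4][3] = 67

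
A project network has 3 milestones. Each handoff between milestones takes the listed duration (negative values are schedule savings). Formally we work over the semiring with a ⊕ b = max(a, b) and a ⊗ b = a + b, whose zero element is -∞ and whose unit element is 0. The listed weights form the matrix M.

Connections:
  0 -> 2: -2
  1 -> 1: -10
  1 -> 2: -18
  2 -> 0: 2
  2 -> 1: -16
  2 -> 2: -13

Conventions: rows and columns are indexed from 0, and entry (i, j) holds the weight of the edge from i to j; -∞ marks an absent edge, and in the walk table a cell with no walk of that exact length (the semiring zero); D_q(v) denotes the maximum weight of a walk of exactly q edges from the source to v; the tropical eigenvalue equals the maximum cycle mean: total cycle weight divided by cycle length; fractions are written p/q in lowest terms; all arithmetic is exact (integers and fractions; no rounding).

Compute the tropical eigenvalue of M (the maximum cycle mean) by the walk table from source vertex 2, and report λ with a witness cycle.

q=0: [-∞, -∞, 0]
q=1: [2, -16, -13]
q=2: [-11, -26, 0]
q=3: [2, -16, -13]
Optimal cycle mean attained by: cycle 0->2->0, total (-2) + 2, length 2.
Answer: λ = 0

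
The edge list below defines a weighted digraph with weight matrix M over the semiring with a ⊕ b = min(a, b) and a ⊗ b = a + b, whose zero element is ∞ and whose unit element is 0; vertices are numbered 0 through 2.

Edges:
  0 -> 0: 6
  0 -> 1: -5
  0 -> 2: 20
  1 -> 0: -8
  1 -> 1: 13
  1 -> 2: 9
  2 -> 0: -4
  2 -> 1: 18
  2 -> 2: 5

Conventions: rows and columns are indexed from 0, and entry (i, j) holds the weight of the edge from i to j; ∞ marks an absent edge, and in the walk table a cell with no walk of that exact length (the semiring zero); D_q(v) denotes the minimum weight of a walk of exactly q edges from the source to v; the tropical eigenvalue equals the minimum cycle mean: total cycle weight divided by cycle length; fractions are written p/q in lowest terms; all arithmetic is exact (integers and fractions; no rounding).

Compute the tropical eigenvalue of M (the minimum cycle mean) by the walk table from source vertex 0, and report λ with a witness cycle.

q=0: [0, ∞, ∞]
q=1: [6, -5, 20]
q=2: [-13, 1, 4]
q=3: [-7, -18, 7]
Optimal cycle mean attained by: cycle 0->1->0, total (-5) + (-8), length 2.
Answer: λ = -13/2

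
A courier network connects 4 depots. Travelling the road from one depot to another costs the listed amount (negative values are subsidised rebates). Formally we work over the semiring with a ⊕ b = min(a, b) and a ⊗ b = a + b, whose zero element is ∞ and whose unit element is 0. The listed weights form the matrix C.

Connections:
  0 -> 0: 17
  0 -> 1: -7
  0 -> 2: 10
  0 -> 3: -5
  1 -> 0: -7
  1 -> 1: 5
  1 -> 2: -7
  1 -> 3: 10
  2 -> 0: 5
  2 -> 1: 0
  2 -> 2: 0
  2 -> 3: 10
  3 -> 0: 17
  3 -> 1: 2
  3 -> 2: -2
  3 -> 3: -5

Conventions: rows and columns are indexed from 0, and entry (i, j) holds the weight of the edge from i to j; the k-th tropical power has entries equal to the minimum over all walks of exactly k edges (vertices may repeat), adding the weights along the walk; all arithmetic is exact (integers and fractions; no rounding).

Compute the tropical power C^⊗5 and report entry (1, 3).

C^⊗2:
  [-14, -3, -14, -10]
  [-2, -14, -7, -12]
  [-7, -2, -7, 0]
  [-5, -3, -7, -10]
C^⊗3:
  [-10, -21, -14, -19]
  [-21, -10, -21, -17]
  [-9, -14, -9, -12]
  [-10, -12, -12, -15]
C^⊗4:
  [-28, -17, -28, -24]
  [-17, -28, -21, -26]
  [-21, -16, -21, -17]
  [-19, -17, -19, -20]
C^⊗5:
  [-24, -35, -28, -33]
  [-35, -24, -35, -31]
  [-23, -28, -23, -26]
  [-24, -26, -24, -25]
Key observation: the optimum is the walk 1->0->1->0->3->3, with weight (-7) + (-7) + (-7) + (-5) + (-5) = -31.
Optimal value attained by: walk 1->0->1->0->3->3.
Answer: (C^⊗5)[1][3] = -31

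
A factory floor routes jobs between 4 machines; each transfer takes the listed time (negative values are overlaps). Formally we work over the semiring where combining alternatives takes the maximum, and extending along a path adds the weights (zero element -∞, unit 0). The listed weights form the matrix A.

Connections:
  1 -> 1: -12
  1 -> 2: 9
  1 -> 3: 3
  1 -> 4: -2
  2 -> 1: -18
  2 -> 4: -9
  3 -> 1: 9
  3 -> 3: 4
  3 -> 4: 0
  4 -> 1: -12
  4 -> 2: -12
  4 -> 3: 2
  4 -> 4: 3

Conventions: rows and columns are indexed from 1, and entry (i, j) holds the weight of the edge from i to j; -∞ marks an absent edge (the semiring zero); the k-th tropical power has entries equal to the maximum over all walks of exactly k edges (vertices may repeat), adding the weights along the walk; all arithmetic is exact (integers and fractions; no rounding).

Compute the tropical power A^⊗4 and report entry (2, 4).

A^⊗2:
  [12, -3, 7, 3]
  [-21, -9, -7, -6]
  [13, 18, 12, 7]
  [11, -3, 6, 6]
A^⊗3:
  [16, 21, 15, 10]
  [2, -12, -3, -3]
  [21, 22, 16, 12]
  [15, 20, 14, 9]
A^⊗4:
  [24, 25, 19, 15]
  [6, 11, 5, 0]
  [25, 30, 24, 19]
  [23, 24, 18, 14]
Key observation: the optimum is the walk 2->4->3->1->4, with weight (-9) + 2 + 9 + (-2) = 0.
Optimal value attained by: walk 2->4->3->1->4.
Answer: (A^⊗4)[2][4] = 0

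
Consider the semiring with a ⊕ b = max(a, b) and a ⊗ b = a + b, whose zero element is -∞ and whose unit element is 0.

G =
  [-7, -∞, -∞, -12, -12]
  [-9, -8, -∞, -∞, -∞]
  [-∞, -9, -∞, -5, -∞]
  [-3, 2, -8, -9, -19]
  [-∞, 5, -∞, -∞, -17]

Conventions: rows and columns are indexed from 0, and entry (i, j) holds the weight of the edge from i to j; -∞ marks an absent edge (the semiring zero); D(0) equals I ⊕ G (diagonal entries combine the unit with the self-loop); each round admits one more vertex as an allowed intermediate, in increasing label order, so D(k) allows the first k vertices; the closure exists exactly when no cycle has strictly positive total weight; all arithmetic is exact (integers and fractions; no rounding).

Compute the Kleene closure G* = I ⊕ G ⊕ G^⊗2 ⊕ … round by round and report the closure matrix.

D(0):
  [0, -∞, -∞, -12, -12]
  [-9, 0, -∞, -∞, -∞]
  [-∞, -9, 0, -5, -∞]
  [-3, 2, -8, 0, -19]
  [-∞, 5, -∞, -∞, 0]
D(1):
  [0, -∞, -∞, -12, -12]
  [-9, 0, -∞, -21, -21]
  [-∞, -9, 0, -5, -∞]
  [-3, 2, -8, 0, -15]
  [-∞, 5, -∞, -∞, 0]
D(2):
  [0, -∞, -∞, -12, -12]
  [-9, 0, -∞, -21, -21]
  [-18, -9, 0, -5, -30]
  [-3, 2, -8, 0, -15]
  [-4, 5, -∞, -16, 0]
D(3):
  [0, -∞, -∞, -12, -12]
  [-9, 0, -∞, -21, -21]
  [-18, -9, 0, -5, -30]
  [-3, 2, -8, 0, -15]
  [-4, 5, -∞, -16, 0]
D(4):
  [0, -10, -20, -12, -12]
  [-9, 0, -29, -21, -21]
  [-8, -3, 0, -5, -20]
  [-3, 2, -8, 0, -15]
  [-4, 5, -24, -16, 0]
D(5):
  [0, -7, -20, -12, -12]
  [-9, 0, -29, -21, -21]
  [-8, -3, 0, -5, -20]
  [-3, 2, -8, 0, -15]
  [-4, 5, -24, -16, 0]
Answer: G* = [[0, -7, -20, -12, -12], [-9, 0, -29, -21, -21], [-8, -3, 0, -5, -20], [-3, 2, -8, 0, -15], [-4, 5, -24, -16, 0]]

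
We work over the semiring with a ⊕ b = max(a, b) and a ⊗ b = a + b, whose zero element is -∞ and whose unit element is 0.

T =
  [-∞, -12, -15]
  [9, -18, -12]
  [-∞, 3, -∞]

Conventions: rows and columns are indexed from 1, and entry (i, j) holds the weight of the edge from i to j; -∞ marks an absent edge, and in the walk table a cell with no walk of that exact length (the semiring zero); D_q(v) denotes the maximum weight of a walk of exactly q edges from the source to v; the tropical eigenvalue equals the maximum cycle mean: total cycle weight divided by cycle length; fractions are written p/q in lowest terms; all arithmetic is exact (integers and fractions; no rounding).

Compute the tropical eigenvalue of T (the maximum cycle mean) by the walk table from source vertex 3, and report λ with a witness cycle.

q=0: [-∞, -∞, 0]
q=1: [-∞, 3, -∞]
q=2: [12, -15, -9]
q=3: [-6, 0, -3]
Optimal cycle mean attained by: cycle 1->3->2->1, total (-15) + 3 + 9, length 3.
Answer: λ = -1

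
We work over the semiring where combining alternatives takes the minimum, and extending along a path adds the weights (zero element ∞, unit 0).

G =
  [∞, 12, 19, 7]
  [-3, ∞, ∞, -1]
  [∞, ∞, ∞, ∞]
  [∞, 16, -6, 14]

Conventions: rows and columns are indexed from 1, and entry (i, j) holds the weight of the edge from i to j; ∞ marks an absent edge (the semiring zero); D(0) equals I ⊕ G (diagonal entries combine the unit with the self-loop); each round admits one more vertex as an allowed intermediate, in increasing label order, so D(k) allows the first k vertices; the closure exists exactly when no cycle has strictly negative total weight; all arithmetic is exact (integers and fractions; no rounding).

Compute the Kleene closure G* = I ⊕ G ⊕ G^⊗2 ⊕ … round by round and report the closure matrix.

D(0):
  [0, 12, 19, 7]
  [-3, 0, ∞, -1]
  [∞, ∞, 0, ∞]
  [∞, 16, -6, 0]
D(1):
  [0, 12, 19, 7]
  [-3, 0, 16, -1]
  [∞, ∞, 0, ∞]
  [∞, 16, -6, 0]
D(2):
  [0, 12, 19, 7]
  [-3, 0, 16, -1]
  [∞, ∞, 0, ∞]
  [13, 16, -6, 0]
D(3):
  [0, 12, 19, 7]
  [-3, 0, 16, -1]
  [∞, ∞, 0, ∞]
  [13, 16, -6, 0]
D(4):
  [0, 12, 1, 7]
  [-3, 0, -7, -1]
  [∞, ∞, 0, ∞]
  [13, 16, -6, 0]
Answer: G* = [[0, 12, 1, 7], [-3, 0, -7, -1], [∞, ∞, 0, ∞], [13, 16, -6, 0]]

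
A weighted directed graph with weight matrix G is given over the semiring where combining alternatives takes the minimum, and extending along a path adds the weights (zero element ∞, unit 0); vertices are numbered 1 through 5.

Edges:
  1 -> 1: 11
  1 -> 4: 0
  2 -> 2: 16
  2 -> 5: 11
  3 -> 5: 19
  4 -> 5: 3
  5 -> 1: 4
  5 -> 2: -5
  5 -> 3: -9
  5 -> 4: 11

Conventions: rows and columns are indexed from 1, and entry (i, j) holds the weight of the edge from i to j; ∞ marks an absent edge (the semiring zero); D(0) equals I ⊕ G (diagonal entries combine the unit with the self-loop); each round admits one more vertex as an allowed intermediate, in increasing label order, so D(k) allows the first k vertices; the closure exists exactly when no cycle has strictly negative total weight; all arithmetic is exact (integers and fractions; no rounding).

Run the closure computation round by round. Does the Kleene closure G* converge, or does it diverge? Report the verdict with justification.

D(0):
  [0, ∞, ∞, 0, ∞]
  [∞, 0, ∞, ∞, 11]
  [∞, ∞, 0, ∞, 19]
  [∞, ∞, ∞, 0, 3]
  [4, -5, -9, 11, 0]
D(1):
  [0, ∞, ∞, 0, ∞]
  [∞, 0, ∞, ∞, 11]
  [∞, ∞, 0, ∞, 19]
  [∞, ∞, ∞, 0, 3]
  [4, -5, -9, 4, 0]
D(2):
  [0, ∞, ∞, 0, ∞]
  [∞, 0, ∞, ∞, 11]
  [∞, ∞, 0, ∞, 19]
  [∞, ∞, ∞, 0, 3]
  [4, -5, -9, 4, 0]
D(3):
  [0, ∞, ∞, 0, ∞]
  [∞, 0, ∞, ∞, 11]
  [∞, ∞, 0, ∞, 19]
  [∞, ∞, ∞, 0, 3]
  [4, -5, -9, 4, 0]
D(4):
  [0, ∞, ∞, 0, 3]
  [∞, 0, ∞, ∞, 11]
  [∞, ∞, 0, ∞, 19]
  [∞, ∞, ∞, 0, 3]
  [4, -5, -9, 4, 0]
D(5):
  [0, -2, -6, 0, 3]
  [15, 0, 2, 15, 11]
  [23, 14, 0, 23, 19]
  [7, -2, -6, 0, 3]
  [4, -5, -9, 4, 0]
Key observation: every diagonal entry stays at the unit through all rounds, so no improving cycle exists.
Answer: CONVERGES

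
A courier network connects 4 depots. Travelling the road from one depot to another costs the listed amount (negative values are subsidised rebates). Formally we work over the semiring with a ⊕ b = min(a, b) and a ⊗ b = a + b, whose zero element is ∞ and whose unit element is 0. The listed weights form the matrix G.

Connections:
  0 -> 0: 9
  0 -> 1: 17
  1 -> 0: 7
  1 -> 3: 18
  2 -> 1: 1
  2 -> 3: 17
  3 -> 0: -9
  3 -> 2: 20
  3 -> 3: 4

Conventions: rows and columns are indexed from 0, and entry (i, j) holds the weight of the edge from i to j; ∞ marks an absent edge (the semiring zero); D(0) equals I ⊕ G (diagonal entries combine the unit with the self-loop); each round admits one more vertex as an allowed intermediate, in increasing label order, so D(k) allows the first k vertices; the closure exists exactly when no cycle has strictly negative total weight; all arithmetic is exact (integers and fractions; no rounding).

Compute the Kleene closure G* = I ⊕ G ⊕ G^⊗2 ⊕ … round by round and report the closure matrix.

D(0):
  [0, 17, ∞, ∞]
  [7, 0, ∞, 18]
  [∞, 1, 0, 17]
  [-9, ∞, 20, 0]
D(1):
  [0, 17, ∞, ∞]
  [7, 0, ∞, 18]
  [∞, 1, 0, 17]
  [-9, 8, 20, 0]
D(2):
  [0, 17, ∞, 35]
  [7, 0, ∞, 18]
  [8, 1, 0, 17]
  [-9, 8, 20, 0]
D(3):
  [0, 17, ∞, 35]
  [7, 0, ∞, 18]
  [8, 1, 0, 17]
  [-9, 8, 20, 0]
D(4):
  [0, 17, 55, 35]
  [7, 0, 38, 18]
  [8, 1, 0, 17]
  [-9, 8, 20, 0]
Answer: G* = [[0, 17, 55, 35], [7, 0, 38, 18], [8, 1, 0, 17], [-9, 8, 20, 0]]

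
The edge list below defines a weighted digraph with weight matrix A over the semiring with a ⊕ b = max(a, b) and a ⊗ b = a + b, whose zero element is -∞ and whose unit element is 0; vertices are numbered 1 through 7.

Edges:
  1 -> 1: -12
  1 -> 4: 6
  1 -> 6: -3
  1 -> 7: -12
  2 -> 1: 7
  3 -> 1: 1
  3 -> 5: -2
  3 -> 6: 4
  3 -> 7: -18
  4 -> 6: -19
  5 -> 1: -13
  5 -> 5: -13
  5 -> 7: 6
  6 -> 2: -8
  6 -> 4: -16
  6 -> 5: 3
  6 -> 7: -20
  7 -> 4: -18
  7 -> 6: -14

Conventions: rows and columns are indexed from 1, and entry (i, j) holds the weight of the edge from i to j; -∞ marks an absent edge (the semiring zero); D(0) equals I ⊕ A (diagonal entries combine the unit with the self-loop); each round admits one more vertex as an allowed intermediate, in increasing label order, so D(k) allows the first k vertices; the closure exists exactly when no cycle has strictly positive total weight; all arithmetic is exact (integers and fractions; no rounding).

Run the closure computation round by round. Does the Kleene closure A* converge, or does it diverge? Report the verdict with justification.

D(0):
  [0, -∞, -∞, 6, -∞, -3, -12]
  [7, 0, -∞, -∞, -∞, -∞, -∞]
  [1, -∞, 0, -∞, -2, 4, -18]
  [-∞, -∞, -∞, 0, -∞, -19, -∞]
  [-13, -∞, -∞, -∞, 0, -∞, 6]
  [-∞, -8, -∞, -16, 3, 0, -20]
  [-∞, -∞, -∞, -18, -∞, -14, 0]
D(1):
  [0, -∞, -∞, 6, -∞, -3, -12]
  [7, 0, -∞, 13, -∞, 4, -5]
  [1, -∞, 0, 7, -2, 4, -11]
  [-∞, -∞, -∞, 0, -∞, -19, -∞]
  [-13, -∞, -∞, -7, 0, -16, 6]
  [-∞, -8, -∞, -16, 3, 0, -20]
  [-∞, -∞, -∞, -18, -∞, -14, 0]
D(2):
  [0, -∞, -∞, 6, -∞, -3, -12]
  [7, 0, -∞, 13, -∞, 4, -5]
  [1, -∞, 0, 7, -2, 4, -11]
  [-∞, -∞, -∞, 0, -∞, -19, -∞]
  [-13, -∞, -∞, -7, 0, -16, 6]
  [-1, -8, -∞, 5, 3, 0, -13]
  [-∞, -∞, -∞, -18, -∞, -14, 0]
D(3):
  [0, -∞, -∞, 6, -∞, -3, -12]
  [7, 0, -∞, 13, -∞, 4, -5]
  [1, -∞, 0, 7, -2, 4, -11]
  [-∞, -∞, -∞, 0, -∞, -19, -∞]
  [-13, -∞, -∞, -7, 0, -16, 6]
  [-1, -8, -∞, 5, 3, 0, -13]
  [-∞, -∞, -∞, -18, -∞, -14, 0]
D(4):
  [0, -∞, -∞, 6, -∞, -3, -12]
  [7, 0, -∞, 13, -∞, 4, -5]
  [1, -∞, 0, 7, -2, 4, -11]
  [-∞, -∞, -∞, 0, -∞, -19, -∞]
  [-13, -∞, -∞, -7, 0, -16, 6]
  [-1, -8, -∞, 5, 3, 0, -13]
  [-∞, -∞, -∞, -18, -∞, -14, 0]
D(5):
  [0, -∞, -∞, 6, -∞, -3, -12]
  [7, 0, -∞, 13, -∞, 4, -5]
  [1, -∞, 0, 7, -2, 4, 4]
  [-∞, -∞, -∞, 0, -∞, -19, -∞]
  [-13, -∞, -∞, -7, 0, -16, 6]
  [-1, -8, -∞, 5, 3, 0, 9]
  [-∞, -∞, -∞, -18, -∞, -14, 0]
D(6):
  [0, -11, -∞, 6, 0, -3, 6]
  [7, 0, -∞, 13, 7, 4, 13]
  [3, -4, 0, 9, 7, 4, 13]
  [-20, -27, -∞, 0, -16, -19, -10]
  [-13, -24, -∞, -7, 0, -16, 6]
  [-1, -8, -∞, 5, 3, 0, 9]
  [-15, -22, -∞, -9, -11, -14, 0]
D(7):
  [0, -11, -∞, 6, 0, -3, 6]
  [7, 0, -∞, 13, 7, 4, 13]
  [3, -4, 0, 9, 7, 4, 13]
  [-20, -27, -∞, 0, -16, -19, -10]
  [-9, -16, -∞, -3, 0, -8, 6]
  [-1, -8, -∞, 5, 3, 0, 9]
  [-15, -22, -∞, -9, -11, -14, 0]
Key observation: every diagonal entry stays at the unit through all rounds, so no improving cycle exists.
Answer: CONVERGES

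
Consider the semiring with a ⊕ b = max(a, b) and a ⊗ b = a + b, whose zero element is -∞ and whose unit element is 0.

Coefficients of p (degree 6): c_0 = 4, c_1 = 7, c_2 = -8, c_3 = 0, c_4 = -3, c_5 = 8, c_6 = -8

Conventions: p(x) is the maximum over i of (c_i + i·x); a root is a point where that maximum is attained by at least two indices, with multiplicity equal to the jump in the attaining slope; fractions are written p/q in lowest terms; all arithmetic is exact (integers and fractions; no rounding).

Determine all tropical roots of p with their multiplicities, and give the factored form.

hull edge (i=0, c=4) to (i=1, c=7): slope 3, span 1
hull edge (i=1, c=7) to (i=5, c=8): slope 1/4, span 4
hull edge (i=5, c=8) to (i=6, c=-8): slope -16, span 1
Factored form: p(x) = -8 ⊗ (x ⊕ (-3)) ⊗ (x ⊕ (-1/4)) ⊗ (x ⊕ (-1/4)) ⊗ (x ⊕ (-1/4)) ⊗ (x ⊕ (-1/4)) ⊗ (x ⊕ 16)
Answer: roots = -3 (mult 1), -1/4 (mult 4), 16 (mult 1)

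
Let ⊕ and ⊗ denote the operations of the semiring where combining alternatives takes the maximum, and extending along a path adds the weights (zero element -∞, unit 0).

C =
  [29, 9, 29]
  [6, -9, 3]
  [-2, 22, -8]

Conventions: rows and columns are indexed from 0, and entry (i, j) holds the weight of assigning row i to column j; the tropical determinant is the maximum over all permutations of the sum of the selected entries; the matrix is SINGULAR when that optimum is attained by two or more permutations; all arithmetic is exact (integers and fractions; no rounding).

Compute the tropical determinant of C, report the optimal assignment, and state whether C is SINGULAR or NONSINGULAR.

σ = (0, 1, 2): 29 + (-9) + (-8) = 12
σ = (0, 2, 1): 29 + 3 + 22 = 54
σ = (1, 0, 2): 9 + 6 + (-8) = 7
σ = (1, 2, 0): 9 + 3 + (-2) = 10
σ = (2, 0, 1): 29 + 6 + 22 = 57
σ = (2, 1, 0): 29 + (-9) + (-2) = 18
Optimal value attained by: σ = (2, 0, 1).
Answer: det⊕(C) = 57; verdict: NONSINGULAR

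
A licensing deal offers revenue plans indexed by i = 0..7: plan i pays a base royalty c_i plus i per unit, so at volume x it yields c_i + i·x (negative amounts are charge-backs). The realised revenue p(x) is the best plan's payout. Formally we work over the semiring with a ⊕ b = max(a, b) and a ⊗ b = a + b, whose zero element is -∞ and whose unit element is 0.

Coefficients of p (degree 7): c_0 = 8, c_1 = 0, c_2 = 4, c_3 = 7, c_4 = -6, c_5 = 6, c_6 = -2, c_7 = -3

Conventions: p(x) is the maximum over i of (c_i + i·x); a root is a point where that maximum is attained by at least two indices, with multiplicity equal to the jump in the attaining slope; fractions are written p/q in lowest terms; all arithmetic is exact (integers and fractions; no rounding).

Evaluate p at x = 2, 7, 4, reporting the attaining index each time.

p(2) = max(8+0·2=8, 0+1·2=2, 4+2·2=8, 7+3·2=13, -6+4·2=2, 6+5·2=16, -2+6·2=10, -3+7·2=11) = 16 (attained by i=5)
p(7) = max(8+0·7=8, 0+1·7=7, 4+2·7=18, 7+3·7=28, -6+4·7=22, 6+5·7=41, -2+6·7=40, -3+7·7=46) = 46 (attained by i=7)
p(4) = max(8+0·4=8, 0+1·4=4, 4+2·4=12, 7+3·4=19, -6+4·4=10, 6+5·4=26, -2+6·4=22, -3+7·4=25) = 26 (attained by i=5)
Answer: p(2) = 16; p(7) = 46; p(4) = 26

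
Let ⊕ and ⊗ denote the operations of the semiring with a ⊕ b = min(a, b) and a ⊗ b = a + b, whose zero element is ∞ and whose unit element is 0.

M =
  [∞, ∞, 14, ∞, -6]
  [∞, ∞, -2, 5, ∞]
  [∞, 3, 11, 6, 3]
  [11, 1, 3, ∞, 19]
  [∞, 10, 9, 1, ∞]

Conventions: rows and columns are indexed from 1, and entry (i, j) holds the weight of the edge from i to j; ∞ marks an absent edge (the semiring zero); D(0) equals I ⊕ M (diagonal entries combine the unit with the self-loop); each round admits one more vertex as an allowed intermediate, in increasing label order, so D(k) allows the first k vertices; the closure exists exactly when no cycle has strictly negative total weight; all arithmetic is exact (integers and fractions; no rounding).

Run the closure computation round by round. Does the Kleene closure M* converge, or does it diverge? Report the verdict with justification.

D(0):
  [0, ∞, 14, ∞, -6]
  [∞, 0, -2, 5, ∞]
  [∞, 3, 0, 6, 3]
  [11, 1, 3, 0, 19]
  [∞, 10, 9, 1, 0]
D(1):
  [0, ∞, 14, ∞, -6]
  [∞, 0, -2, 5, ∞]
  [∞, 3, 0, 6, 3]
  [11, 1, 3, 0, 5]
  [∞, 10, 9, 1, 0]
D(2):
  [0, ∞, 14, ∞, -6]
  [∞, 0, -2, 5, ∞]
  [∞, 3, 0, 6, 3]
  [11, 1, -1, 0, 5]
  [∞, 10, 8, 1, 0]
D(3):
  [0, 17, 14, 20, -6]
  [∞, 0, -2, 4, 1]
  [∞, 3, 0, 6, 3]
  [11, 1, -1, 0, 2]
  [∞, 10, 8, 1, 0]
D(4):
  [0, 17, 14, 20, -6]
  [15, 0, -2, 4, 1]
  [17, 3, 0, 6, 3]
  [11, 1, -1, 0, 2]
  [12, 2, 0, 1, 0]
D(5):
  [0, -4, -6, -5, -6]
  [13, 0, -2, 2, 1]
  [15, 3, 0, 4, 3]
  [11, 1, -1, 0, 2]
  [12, 2, 0, 1, 0]
Key observation: every diagonal entry stays at the unit through all rounds, so no improving cycle exists.
Answer: CONVERGES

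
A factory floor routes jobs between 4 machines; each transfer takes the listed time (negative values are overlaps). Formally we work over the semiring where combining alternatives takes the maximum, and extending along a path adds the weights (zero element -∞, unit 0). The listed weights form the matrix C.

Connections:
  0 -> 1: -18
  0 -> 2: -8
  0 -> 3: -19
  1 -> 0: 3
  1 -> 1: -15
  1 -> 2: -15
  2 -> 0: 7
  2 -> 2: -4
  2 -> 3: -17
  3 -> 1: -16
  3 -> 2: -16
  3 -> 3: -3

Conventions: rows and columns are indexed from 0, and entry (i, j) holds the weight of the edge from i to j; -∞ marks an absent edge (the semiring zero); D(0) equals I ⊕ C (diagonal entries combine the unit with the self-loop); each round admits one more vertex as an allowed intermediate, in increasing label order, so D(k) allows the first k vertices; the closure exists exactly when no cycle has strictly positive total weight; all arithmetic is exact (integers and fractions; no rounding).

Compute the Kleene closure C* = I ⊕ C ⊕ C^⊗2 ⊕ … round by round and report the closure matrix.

D(0):
  [0, -18, -8, -19]
  [3, 0, -15, -∞]
  [7, -∞, 0, -17]
  [-∞, -16, -16, 0]
D(1):
  [0, -18, -8, -19]
  [3, 0, -5, -16]
  [7, -11, 0, -12]
  [-∞, -16, -16, 0]
D(2):
  [0, -18, -8, -19]
  [3, 0, -5, -16]
  [7, -11, 0, -12]
  [-13, -16, -16, 0]
D(3):
  [0, -18, -8, -19]
  [3, 0, -5, -16]
  [7, -11, 0, -12]
  [-9, -16, -16, 0]
D(4):
  [0, -18, -8, -19]
  [3, 0, -5, -16]
  [7, -11, 0, -12]
  [-9, -16, -16, 0]
Answer: C* = [[0, -18, -8, -19], [3, 0, -5, -16], [7, -11, 0, -12], [-9, -16, -16, 0]]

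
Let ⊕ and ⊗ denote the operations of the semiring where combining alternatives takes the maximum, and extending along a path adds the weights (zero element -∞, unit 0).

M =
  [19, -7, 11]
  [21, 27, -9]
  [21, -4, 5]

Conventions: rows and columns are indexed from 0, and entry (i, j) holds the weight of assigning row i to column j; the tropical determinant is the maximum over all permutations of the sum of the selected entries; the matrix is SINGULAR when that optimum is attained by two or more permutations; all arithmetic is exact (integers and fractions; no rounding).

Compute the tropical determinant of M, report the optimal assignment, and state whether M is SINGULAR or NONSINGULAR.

σ = (0, 1, 2): 19 + 27 + 5 = 51
σ = (0, 2, 1): 19 + (-9) + (-4) = 6
σ = (1, 0, 2): (-7) + 21 + 5 = 19
σ = (1, 2, 0): (-7) + (-9) + 21 = 5
σ = (2, 0, 1): 11 + 21 + (-4) = 28
σ = (2, 1, 0): 11 + 27 + 21 = 59
Optimal value attained by: σ = (2, 1, 0).
Answer: det⊕(M) = 59; verdict: NONSINGULAR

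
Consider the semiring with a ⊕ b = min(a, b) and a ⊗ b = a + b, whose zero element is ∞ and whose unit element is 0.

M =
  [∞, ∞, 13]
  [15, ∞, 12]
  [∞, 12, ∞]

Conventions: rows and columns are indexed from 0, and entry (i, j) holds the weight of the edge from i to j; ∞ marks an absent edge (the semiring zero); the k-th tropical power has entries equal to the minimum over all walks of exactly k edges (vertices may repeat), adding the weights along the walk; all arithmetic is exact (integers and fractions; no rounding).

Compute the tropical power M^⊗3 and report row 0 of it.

M^⊗2:
  [∞, 25, ∞]
  [∞, 24, 28]
  [27, ∞, 24]
M^⊗3:
  [40, ∞, 37]
  [39, 40, 36]
  [∞, 36, 40]
Answer: row 0 of M^⊗3 = [40, ∞, 37]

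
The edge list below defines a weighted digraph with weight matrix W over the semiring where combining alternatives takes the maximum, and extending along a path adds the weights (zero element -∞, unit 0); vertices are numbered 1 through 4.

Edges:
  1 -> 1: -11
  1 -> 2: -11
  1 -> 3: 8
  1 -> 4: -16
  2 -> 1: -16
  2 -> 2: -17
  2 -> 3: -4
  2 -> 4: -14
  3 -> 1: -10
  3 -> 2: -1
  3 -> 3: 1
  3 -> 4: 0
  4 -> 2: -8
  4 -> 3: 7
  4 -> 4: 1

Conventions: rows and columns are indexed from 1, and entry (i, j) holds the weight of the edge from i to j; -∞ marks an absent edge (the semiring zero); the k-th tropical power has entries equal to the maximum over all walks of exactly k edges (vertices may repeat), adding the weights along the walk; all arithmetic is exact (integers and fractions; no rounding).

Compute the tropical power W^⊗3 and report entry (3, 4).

W^⊗2:
  [-2, 7, 9, 8]
  [-14, -5, -3, -4]
  [-9, 0, 7, 1]
  [-3, 6, 8, 7]
W^⊗3:
  [-1, 8, 15, 9]
  [-13, -4, 3, -3]
  [-3, 6, 8, 7]
  [-2, 7, 14, 8]
Key observation: the optimum is the walk 3->4->3->4, with weight 0 + 7 + 0 = 7.
Optimal value attained by: walk 3->4->3->4.
Answer: (W^⊗3)[3][4] = 7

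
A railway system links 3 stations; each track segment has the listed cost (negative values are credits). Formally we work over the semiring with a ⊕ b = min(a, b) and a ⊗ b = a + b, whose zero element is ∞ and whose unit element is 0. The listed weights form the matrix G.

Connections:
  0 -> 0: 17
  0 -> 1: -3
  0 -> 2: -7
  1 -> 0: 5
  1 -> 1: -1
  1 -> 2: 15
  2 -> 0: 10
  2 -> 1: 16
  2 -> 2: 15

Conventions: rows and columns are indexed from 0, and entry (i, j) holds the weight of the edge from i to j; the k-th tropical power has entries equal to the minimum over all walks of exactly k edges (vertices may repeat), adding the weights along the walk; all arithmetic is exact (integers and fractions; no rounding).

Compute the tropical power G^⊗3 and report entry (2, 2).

G^⊗2:
  [2, -4, 8]
  [4, -2, -2]
  [21, 7, 3]
G^⊗3:
  [1, -5, -5]
  [3, -3, -3]
  [12, 6, 14]
Key observation: the optimum is the walk 2->1->0->2, with weight 16 + 5 + (-7) = 14.
Optimal value attained by: walk 2->1->0->2.
Answer: (G^⊗3)[2][2] = 14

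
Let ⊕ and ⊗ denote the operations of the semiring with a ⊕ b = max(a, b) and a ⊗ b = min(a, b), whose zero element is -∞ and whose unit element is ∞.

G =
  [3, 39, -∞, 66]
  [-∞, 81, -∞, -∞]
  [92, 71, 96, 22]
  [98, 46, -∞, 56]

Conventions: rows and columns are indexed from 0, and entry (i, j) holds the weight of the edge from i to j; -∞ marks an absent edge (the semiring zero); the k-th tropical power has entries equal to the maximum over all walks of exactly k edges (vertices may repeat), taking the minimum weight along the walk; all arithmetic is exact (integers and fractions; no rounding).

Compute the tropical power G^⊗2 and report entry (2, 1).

G^⊗2:
  [66, 46, -∞, 56]
  [-∞, 81, -∞, -∞]
  [92, 71, 96, 66]
  [56, 46, -∞, 66]
Key observation: the optimum is the walk 2->1->1, with weight 71 min 81 = 71.
Optimal value attained by: walk 2->1->1.
Answer: (G^⊗2)[2][1] = 71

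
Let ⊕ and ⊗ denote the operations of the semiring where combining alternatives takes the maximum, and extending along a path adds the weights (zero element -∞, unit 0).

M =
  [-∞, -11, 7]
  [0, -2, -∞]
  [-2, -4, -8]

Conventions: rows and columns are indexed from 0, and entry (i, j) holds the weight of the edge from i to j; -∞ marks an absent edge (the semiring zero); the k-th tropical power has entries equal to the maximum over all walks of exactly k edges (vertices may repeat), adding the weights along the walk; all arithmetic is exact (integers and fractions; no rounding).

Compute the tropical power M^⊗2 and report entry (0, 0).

M^⊗2:
  [5, 3, -1]
  [-2, -4, 7]
  [-4, -6, 5]
Key observation: the optimum is the walk 0->2->0, with weight 7 + (-2) = 5.
Optimal value attained by: walk 0->2->0.
Answer: (M^⊗2)[0][0] = 5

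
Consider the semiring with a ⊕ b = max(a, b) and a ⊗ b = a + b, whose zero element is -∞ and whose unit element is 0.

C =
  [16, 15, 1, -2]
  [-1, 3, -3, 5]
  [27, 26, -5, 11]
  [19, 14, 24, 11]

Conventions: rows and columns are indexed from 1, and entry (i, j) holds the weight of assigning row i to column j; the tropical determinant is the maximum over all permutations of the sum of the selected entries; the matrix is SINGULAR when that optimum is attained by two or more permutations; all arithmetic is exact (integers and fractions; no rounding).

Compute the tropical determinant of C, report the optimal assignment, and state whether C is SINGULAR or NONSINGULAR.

σ = (1, 2, 3, 4): 16 + 3 + (-5) + 11 = 25
σ = (1, 2, 4, 3): 16 + 3 + 11 + 24 = 54
σ = (1, 3, 2, 4): 16 + (-3) + 26 + 11 = 50
σ = (1, 3, 4, 2): 16 + (-3) + 11 + 14 = 38
σ = (1, 4, 2, 3): 16 + 5 + 26 + 24 = 71
σ = (1, 4, 3, 2): 16 + 5 + (-5) + 14 = 30
σ = (2, 1, 3, 4): 15 + (-1) + (-5) + 11 = 20
σ = (2, 1, 4, 3): 15 + (-1) + 11 + 24 = 49
σ = (2, 3, 1, 4): 15 + (-3) + 27 + 11 = 50
σ = (2, 3, 4, 1): 15 + (-3) + 11 + 19 = 42
σ = (2, 4, 1, 3): 15 + 5 + 27 + 24 = 71
σ = (2, 4, 3, 1): 15 + 5 + (-5) + 19 = 34
σ = (3, 1, 2, 4): 1 + (-1) + 26 + 11 = 37
σ = (3, 1, 4, 2): 1 + (-1) + 11 + 14 = 25
σ = (3, 2, 1, 4): 1 + 3 + 27 + 11 = 42
σ = (3, 2, 4, 1): 1 + 3 + 11 + 19 = 34
σ = (3, 4, 1, 2): 1 + 5 + 27 + 14 = 47
σ = (3, 4, 2, 1): 1 + 5 + 26 + 19 = 51
σ = (4, 1, 2, 3): (-2) + (-1) + 26 + 24 = 47
σ = (4, 1, 3, 2): (-2) + (-1) + (-5) + 14 = 6
σ = (4, 2, 1, 3): (-2) + 3 + 27 + 24 = 52
σ = (4, 2, 3, 1): (-2) + 3 + (-5) + 19 = 15
σ = (4, 3, 1, 2): (-2) + (-3) + 27 + 14 = 36
σ = (4, 3, 2, 1): (-2) + (-3) + 26 + 19 = 40
Optimal value attained by: σ = (1, 4, 2, 3).
Answer: det⊕(C) = 71; verdict: SINGULAR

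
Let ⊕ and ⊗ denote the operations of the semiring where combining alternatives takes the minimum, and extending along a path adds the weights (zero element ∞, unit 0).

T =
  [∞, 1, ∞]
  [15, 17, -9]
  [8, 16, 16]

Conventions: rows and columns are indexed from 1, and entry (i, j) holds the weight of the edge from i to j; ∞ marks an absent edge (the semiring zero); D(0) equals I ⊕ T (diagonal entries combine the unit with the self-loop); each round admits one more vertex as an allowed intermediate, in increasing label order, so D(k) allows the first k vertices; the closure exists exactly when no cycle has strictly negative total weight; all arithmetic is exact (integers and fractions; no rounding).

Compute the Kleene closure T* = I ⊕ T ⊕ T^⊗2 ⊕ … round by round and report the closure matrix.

D(0):
  [0, 1, ∞]
  [15, 0, -9]
  [8, 16, 0]
D(1):
  [0, 1, ∞]
  [15, 0, -9]
  [8, 9, 0]
D(2):
  [0, 1, -8]
  [15, 0, -9]
  [8, 9, 0]
D(3):
  [0, 1, -8]
  [-1, 0, -9]
  [8, 9, 0]
Answer: T* = [[0, 1, -8], [-1, 0, -9], [8, 9, 0]]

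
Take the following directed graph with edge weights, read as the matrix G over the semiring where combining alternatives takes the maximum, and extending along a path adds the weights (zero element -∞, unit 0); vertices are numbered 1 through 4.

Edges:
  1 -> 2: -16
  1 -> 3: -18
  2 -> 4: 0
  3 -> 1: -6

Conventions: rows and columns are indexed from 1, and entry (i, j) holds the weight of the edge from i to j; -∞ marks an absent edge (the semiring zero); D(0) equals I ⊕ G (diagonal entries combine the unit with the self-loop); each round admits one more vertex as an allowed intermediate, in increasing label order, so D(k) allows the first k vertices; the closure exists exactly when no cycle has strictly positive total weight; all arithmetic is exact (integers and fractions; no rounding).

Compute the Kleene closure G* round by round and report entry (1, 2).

D(0):
  [0, -16, -18, -∞]
  [-∞, 0, -∞, 0]
  [-6, -∞, 0, -∞]
  [-∞, -∞, -∞, 0]
D(1):
  [0, -16, -18, -∞]
  [-∞, 0, -∞, 0]
  [-6, -22, 0, -∞]
  [-∞, -∞, -∞, 0]
D(2):
  [0, -16, -18, -16]
  [-∞, 0, -∞, 0]
  [-6, -22, 0, -22]
  [-∞, -∞, -∞, 0]
D(3):
  [0, -16, -18, -16]
  [-∞, 0, -∞, 0]
  [-6, -22, 0, -22]
  [-∞, -∞, -∞, 0]
D(4):
  [0, -16, -18, -16]
  [-∞, 0, -∞, 0]
  [-6, -22, 0, -22]
  [-∞, -∞, -∞, 0]
Answer: G*[1][2] = -16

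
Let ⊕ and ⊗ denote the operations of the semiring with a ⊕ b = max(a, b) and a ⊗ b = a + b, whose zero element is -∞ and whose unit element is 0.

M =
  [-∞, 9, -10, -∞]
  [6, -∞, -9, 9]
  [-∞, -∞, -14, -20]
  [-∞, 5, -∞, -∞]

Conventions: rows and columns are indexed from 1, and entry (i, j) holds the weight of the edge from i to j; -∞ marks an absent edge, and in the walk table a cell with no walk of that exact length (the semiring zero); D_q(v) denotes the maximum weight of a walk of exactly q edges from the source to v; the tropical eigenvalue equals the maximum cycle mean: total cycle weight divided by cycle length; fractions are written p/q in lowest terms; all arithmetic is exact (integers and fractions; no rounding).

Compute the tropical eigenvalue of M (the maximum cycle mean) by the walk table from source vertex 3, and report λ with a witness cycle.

q=0: [-∞, -∞, 0, -∞]
q=1: [-∞, -∞, -14, -20]
q=2: [-∞, -15, -28, -34]
q=3: [-9, -29, -24, -6]
q=4: [-23, 0, -19, -20]
Optimal cycle mean attained by: cycle 1->2->1, total 9 + 6, length 2.
Answer: λ = 15/2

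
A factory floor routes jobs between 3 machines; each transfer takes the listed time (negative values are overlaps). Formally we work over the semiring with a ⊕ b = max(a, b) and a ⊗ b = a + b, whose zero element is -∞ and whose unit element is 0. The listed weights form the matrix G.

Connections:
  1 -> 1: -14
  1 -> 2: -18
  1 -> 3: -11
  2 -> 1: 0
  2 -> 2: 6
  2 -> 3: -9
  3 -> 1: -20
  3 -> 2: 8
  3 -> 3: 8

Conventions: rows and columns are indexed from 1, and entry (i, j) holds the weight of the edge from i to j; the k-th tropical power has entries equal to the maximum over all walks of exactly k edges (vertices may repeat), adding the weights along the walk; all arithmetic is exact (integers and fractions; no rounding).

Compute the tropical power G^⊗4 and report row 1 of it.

G^⊗2:
  [-18, -3, -3]
  [6, 12, -1]
  [8, 16, 16]
G^⊗3:
  [-3, 5, 5]
  [12, 18, 7]
  [16, 24, 24]
G^⊗4:
  [5, 13, 13]
  [18, 24, 15]
  [24, 32, 32]
Answer: row 1 of G^⊗4 = [5, 13, 13]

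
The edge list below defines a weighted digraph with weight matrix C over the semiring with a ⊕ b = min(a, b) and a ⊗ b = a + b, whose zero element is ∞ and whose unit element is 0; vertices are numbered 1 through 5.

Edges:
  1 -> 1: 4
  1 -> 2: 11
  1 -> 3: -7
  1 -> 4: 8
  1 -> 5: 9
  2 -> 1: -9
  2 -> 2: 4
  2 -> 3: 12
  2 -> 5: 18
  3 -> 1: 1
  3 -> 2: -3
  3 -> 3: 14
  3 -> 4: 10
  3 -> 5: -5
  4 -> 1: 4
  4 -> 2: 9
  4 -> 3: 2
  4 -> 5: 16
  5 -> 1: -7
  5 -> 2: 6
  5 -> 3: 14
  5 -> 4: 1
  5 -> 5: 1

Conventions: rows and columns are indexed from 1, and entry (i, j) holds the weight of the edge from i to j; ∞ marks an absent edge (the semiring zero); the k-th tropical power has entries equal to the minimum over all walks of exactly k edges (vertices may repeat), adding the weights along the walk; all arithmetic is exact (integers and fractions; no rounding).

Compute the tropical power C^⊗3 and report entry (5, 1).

C^⊗2:
  [-6, -10, -3, 3, -12]
  [-5, 2, -16, -1, 0]
  [-12, 1, -6, -4, -4]
  [0, -1, -3, 12, -3]
  [-6, 4, -14, 1, 2]
C^⊗3:
  [-19, -6, -13, -11, -11]
  [-15, -19, -12, -6, -21]
  [-11, -9, -19, -4, -11]
  [-10, -6, -7, -2, -8]
  [-13, -17, -13, -4, -19]
Key observation: the optimum is the walk 5->1->3->1, with weight (-7) + (-7) + 1 = -13.
Optimal value attained by: walk 5->1->3->1.
Answer: (C^⊗3)[5][1] = -13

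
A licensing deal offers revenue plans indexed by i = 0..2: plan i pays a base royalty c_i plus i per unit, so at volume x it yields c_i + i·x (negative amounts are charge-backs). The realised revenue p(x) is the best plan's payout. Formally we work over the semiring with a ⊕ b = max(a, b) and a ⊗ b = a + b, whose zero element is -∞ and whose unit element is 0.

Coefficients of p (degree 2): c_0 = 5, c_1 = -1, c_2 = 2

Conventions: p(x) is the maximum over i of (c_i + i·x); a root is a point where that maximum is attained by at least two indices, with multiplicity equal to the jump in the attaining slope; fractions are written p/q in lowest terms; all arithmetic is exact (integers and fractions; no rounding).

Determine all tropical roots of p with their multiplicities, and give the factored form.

hull edge (i=0, c=5) to (i=2, c=2): slope -3/2, span 2
Factored form: p(x) = 2 ⊗ (x ⊕ 3/2) ⊗ (x ⊕ 3/2)
Answer: roots = 3/2 (mult 2)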